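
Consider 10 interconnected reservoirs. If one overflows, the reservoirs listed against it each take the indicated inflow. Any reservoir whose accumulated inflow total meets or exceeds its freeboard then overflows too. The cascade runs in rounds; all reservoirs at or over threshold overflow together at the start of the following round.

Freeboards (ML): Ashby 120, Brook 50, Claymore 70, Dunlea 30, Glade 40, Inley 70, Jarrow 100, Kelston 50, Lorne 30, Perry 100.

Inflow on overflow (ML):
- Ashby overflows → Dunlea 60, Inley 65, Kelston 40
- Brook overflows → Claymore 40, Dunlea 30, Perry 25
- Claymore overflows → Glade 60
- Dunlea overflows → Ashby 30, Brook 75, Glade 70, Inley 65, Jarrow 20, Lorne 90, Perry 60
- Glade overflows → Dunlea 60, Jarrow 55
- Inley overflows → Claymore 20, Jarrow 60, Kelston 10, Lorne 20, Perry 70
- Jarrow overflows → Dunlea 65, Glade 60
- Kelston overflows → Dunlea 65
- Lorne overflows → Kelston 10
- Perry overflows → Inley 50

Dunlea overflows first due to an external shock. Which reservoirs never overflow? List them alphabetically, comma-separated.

Round 1 — Dunlea overflows (initial).
  Ashby: +30 → 30 < 120
  Brook: +75 → 75 ≥ 50
  Glade: +70 → 70 ≥ 40
  Inley: +65 → 65 < 70
  Jarrow: +20 → 20 < 100
  Lorne: +90 → 90 ≥ 30
  Perry: +60 → 60 < 100
Round 2 — Brook, Glade, Lorne overflow.
  Claymore: +40 → 40 < 70
  Jarrow: +55 → 75 < 100
  Kelston: +10 → 10 < 50
  Perry: +25 → 85 < 100
No further overflows.

Ashby, Claymore, Inley, Jarrow, Kelston, Perry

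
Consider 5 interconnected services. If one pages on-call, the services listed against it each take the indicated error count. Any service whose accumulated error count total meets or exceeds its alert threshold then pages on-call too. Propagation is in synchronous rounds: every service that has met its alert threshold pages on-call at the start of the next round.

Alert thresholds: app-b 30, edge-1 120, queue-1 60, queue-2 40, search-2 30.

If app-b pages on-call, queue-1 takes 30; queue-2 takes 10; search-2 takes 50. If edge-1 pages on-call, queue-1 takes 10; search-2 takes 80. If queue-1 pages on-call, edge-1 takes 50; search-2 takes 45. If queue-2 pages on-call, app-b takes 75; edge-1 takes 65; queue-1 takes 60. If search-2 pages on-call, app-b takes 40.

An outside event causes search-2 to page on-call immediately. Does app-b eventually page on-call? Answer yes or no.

Round 1 — search-2 pages on-call (initial).
  app-b: +40 → 40 ≥ 30
Round 2 — app-b pages on-call.
  queue-1: +30 → 30 < 60
  queue-2: +10 → 10 < 40
No further pages.

yes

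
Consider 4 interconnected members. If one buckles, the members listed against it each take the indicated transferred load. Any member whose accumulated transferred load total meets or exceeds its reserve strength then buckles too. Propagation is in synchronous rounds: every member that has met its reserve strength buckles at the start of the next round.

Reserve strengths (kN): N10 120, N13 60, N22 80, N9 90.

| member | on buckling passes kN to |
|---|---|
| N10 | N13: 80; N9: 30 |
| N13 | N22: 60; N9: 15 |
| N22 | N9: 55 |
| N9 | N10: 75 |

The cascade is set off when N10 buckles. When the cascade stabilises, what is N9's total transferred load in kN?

Round 1 — N10 buckles (initial).
  N13: +80 → 80 ≥ 60
  N9: +30 → 30 < 90
Round 2 — N13 buckles.
  N22: +60 → 60 < 80
  N9: +15 → 45 < 90
No further bucklings.

45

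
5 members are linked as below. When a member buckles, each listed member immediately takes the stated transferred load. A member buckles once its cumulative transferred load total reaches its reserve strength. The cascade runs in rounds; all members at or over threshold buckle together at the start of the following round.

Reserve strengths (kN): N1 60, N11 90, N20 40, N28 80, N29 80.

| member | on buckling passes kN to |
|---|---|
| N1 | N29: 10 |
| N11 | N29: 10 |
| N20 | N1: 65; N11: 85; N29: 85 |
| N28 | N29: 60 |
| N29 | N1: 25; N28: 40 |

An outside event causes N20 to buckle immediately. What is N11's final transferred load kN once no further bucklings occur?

85

Round 1 — N20 buckles (initial).
  N1: +65 → 65 ≥ 60
  N11: +85 → 85 < 90
  N29: +85 → 85 ≥ 80
Round 2 — N1, N29 buckle.
  N28: +40 → 40 < 80
No further bucklings.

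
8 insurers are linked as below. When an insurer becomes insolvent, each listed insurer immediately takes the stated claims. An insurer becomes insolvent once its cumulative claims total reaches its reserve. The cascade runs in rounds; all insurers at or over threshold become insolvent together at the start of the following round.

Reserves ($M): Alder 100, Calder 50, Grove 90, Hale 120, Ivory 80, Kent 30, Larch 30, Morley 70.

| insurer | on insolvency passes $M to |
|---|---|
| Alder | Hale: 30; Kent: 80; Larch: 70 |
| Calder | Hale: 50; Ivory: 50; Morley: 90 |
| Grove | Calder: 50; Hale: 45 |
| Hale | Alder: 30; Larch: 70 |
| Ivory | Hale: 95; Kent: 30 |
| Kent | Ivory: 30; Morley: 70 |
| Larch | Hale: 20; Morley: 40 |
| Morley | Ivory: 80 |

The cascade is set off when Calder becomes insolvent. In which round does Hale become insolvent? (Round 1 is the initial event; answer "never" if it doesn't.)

4

Round 1 — Calder becomes insolvent (initial).
  Hale: +50 → 50 < 120
  Ivory: +50 → 50 < 80
  Morley: +90 → 90 ≥ 70
Round 2 — Morley becomes insolvent.
  Ivory: +80 → 130 ≥ 80
Round 3 — Ivory becomes insolvent.
  Hale: +95 → 145 ≥ 120
  Kent: +30 → 30 ≥ 30
Round 4 — Hale, Kent become insolvent.
  Alder: +30 → 30 < 100
  Larch: +70 → 70 ≥ 30
Round 5 — Larch becomes insolvent.
No further insolvencies.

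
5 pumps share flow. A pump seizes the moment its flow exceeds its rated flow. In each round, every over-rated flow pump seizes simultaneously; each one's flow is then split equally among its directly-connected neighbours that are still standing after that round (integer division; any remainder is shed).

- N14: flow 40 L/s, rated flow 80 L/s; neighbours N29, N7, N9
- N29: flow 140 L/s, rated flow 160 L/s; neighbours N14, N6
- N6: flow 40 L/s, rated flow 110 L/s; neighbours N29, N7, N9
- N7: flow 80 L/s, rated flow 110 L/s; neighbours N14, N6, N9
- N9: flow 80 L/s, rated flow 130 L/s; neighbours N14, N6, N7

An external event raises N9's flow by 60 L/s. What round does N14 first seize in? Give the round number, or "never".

Round 1 — N9 at 140 > 130. N9 seizes.
  N9 sheds 140 L/s to N14, N6, N7: 46 each (2 lost).
    N14: 40+46 = 86 > 80
    N6: 40+46 = 86 ≤ 110
    N7: 80+46 = 126 > 110
Round 2 — N14, N7 seize.
  N14 sheds 86 L/s to N29: 86 each.
    N29: 140+86 = 226 > 160
  N7 sheds 126 L/s to N6: 126 each.
    N6: 86+126 = 212 > 110
Round 3 — N29, N6 seize.
  N29 sheds 226 L/s: no online neighbours, lost.
  N6 sheds 212 L/s: no online neighbours, lost.
No further seizures.

2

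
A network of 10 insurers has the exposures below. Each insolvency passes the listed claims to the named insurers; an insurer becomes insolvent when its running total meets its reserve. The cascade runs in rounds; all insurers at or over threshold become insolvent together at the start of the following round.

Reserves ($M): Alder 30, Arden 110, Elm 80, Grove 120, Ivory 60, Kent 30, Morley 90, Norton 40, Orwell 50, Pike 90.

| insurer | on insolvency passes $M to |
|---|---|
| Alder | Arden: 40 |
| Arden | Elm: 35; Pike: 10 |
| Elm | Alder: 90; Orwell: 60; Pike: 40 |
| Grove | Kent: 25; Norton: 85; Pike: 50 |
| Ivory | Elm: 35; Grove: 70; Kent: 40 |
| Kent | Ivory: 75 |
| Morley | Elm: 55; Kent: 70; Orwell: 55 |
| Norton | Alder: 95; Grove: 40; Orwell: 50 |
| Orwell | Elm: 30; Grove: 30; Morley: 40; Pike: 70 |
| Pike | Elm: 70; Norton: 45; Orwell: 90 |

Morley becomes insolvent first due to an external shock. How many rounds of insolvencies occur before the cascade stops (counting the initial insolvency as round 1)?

Round 1 — Morley becomes insolvent (initial).
  Elm: +55 → 55 < 80
  Kent: +70 → 70 ≥ 30
  Orwell: +55 → 55 ≥ 50
Round 2 — Kent, Orwell become insolvent.
  Elm: +30 → 85 ≥ 80
  Grove: +30 → 30 < 120
  Ivory: +75 → 75 ≥ 60
  Pike: +70 → 70 < 90
Round 3 — Elm, Ivory become insolvent.
  Alder: +90 → 90 ≥ 30
  Grove: +70 → 100 < 120
  Pike: +40 → 110 ≥ 90
Round 4 — Alder, Pike become insolvent.
  Arden: +40 → 40 < 110
  Norton: +45 → 45 ≥ 40
Round 5 — Norton becomes insolvent.
  Grove: +40 → 140 ≥ 120
Round 6 — Grove becomes insolvent.
No further insolvencies.

6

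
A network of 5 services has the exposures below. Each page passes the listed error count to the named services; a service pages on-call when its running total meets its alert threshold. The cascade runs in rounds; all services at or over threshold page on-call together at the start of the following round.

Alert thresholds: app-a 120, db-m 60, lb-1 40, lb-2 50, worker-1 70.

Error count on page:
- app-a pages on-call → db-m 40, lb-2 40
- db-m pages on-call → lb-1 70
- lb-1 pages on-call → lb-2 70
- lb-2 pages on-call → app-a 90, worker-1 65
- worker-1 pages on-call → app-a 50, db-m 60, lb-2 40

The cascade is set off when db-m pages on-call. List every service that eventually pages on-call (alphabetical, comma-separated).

Round 1 — db-m pages on-call (initial).
  lb-1: +70 → 70 ≥ 40
Round 2 — lb-1 pages on-call.
  lb-2: +70 → 70 ≥ 50
Round 3 — lb-2 pages on-call.
  app-a: +90 → 90 < 120
  worker-1: +65 → 65 < 70
No further pages.

db-m, lb-1, lb-2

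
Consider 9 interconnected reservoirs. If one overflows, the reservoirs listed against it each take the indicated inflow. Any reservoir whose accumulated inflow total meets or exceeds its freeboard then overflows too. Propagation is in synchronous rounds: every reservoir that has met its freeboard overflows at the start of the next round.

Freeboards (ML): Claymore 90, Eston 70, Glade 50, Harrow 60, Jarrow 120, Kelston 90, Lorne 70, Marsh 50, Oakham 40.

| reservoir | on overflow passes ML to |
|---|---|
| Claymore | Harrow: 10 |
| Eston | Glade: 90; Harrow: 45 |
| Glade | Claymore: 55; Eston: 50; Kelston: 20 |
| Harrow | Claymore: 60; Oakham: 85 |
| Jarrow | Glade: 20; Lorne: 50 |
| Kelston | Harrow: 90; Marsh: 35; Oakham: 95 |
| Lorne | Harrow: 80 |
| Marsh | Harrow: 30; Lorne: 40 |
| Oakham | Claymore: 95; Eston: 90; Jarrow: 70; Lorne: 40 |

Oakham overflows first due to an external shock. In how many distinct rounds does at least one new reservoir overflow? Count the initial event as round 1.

3

Round 1 — Oakham overflows (initial).
  Claymore: +95 → 95 ≥ 90
  Eston: +90 → 90 ≥ 70
  Jarrow: +70 → 70 < 120
  Lorne: +40 → 40 < 70
Round 2 — Claymore, Eston overflow.
  Glade: +90 → 90 ≥ 50
  Harrow: +10+45 → 55 < 60
Round 3 — Glade overflows.
  Kelston: +20 → 20 < 90
No further overflows.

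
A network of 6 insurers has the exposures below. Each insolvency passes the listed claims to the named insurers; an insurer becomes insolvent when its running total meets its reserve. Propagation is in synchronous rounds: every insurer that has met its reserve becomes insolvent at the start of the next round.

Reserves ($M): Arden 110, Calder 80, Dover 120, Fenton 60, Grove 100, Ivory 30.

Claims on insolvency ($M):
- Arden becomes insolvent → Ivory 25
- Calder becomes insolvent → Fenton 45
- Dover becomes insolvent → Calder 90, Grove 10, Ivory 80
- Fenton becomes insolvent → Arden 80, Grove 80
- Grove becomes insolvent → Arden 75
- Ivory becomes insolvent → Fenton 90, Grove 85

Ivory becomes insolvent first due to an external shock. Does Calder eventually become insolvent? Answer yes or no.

Round 1 — Ivory becomes insolvent (initial).
  Fenton: +90 → 90 ≥ 60
  Grove: +85 → 85 < 100
Round 2 — Fenton becomes insolvent.
  Arden: +80 → 80 < 110
  Grove: +80 → 165 ≥ 100
Round 3 — Grove becomes insolvent.
  Arden: +75 → 155 ≥ 110
Round 4 — Arden becomes insolvent.
No further insolvencies.

no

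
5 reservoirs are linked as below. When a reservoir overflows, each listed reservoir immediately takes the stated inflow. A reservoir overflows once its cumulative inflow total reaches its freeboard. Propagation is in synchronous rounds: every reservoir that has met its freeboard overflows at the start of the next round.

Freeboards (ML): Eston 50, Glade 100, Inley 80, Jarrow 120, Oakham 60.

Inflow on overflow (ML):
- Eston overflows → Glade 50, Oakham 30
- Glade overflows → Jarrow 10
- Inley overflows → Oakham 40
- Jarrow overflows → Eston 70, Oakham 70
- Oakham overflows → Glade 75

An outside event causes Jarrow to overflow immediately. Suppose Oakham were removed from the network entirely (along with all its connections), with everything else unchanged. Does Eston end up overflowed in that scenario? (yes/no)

With Oakham removed:
Round 1 — Jarrow overflows (initial).
  Eston: +70 → 70 ≥ 50
Round 2 — Eston overflows.
  Glade: +50 → 50 < 100
No further overflows.

yes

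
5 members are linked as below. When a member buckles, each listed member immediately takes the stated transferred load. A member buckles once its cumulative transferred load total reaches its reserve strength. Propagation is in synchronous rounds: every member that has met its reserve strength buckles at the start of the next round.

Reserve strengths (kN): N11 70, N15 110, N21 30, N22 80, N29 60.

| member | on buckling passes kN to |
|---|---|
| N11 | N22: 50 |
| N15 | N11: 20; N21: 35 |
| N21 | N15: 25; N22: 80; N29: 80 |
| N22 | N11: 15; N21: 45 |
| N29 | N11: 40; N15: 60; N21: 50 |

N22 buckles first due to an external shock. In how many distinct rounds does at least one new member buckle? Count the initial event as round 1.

Round 1 — N22 buckles (initial).
  N11: +15 → 15 < 70
  N21: +45 → 45 ≥ 30
Round 2 — N21 buckles.
  N15: +25 → 25 < 110
  N29: +80 → 80 ≥ 60
Round 3 — N29 buckles.
  N11: +40 → 55 < 70
  N15: +60 → 85 < 110
No further bucklings.

3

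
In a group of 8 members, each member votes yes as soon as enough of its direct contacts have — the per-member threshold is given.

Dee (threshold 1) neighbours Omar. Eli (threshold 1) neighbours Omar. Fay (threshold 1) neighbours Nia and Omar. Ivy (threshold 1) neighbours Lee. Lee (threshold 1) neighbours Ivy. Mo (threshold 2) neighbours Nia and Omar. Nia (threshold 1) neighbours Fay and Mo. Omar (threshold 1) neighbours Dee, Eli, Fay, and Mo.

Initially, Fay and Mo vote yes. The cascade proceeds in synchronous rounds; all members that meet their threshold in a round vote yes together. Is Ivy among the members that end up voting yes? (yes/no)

no

Round 1 — Fay, Mo vote yes (initial).
Round 2 — checking thresholds:
  Nia: 2 of 2 neighbours ≥ 1, votes yes.
  Omar: 2 of 4 neighbours ≥ 1, votes yes.
Round 3 — checking thresholds:
  Dee: 1 of 1 neighbours ≥ 1, votes yes.
  Eli: 1 of 1 neighbours ≥ 1, votes yes.
Round 4 — no new yes votes; cascade stops.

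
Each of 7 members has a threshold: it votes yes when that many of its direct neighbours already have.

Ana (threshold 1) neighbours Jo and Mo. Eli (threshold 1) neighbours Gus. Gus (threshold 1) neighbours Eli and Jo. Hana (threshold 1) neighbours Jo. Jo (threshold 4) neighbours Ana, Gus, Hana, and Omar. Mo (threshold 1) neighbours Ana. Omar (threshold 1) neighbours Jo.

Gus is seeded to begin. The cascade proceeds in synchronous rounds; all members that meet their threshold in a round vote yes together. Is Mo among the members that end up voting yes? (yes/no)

no

Round 1 — Gus votes yes (initial).
Round 2 — checking thresholds:
  Eli: 1 of 1 neighbours ≥ 1, votes yes.
  Jo: 1 of 4 neighbours < 4, below threshold.
Round 3 — no new yes votes; cascade stops.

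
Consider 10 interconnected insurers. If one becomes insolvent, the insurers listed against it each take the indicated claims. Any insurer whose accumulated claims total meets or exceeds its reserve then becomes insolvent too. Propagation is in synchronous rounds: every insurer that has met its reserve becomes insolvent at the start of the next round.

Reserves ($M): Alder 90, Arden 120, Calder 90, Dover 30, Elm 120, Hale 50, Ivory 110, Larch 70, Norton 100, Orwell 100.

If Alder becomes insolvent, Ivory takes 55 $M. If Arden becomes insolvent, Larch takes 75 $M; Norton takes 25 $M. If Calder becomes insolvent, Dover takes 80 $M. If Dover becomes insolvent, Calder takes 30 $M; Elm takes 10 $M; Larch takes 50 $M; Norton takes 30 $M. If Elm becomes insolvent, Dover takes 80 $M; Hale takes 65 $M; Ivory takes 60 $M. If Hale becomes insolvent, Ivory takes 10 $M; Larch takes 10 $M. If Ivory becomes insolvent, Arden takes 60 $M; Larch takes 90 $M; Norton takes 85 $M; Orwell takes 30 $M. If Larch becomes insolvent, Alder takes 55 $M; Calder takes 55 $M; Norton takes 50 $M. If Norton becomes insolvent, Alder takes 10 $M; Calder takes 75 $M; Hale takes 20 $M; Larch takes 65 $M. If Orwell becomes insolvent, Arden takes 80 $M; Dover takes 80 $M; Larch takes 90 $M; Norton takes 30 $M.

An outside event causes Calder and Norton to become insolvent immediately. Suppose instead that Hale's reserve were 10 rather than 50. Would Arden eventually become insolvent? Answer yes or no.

With Hale's reserve at 10:
Round 1 — Calder, Norton become insolvent (initial).
  Alder: +10 → 10 < 90
  Dover: +80 → 80 ≥ 30
  Hale: +20 → 20 ≥ 10
  Larch: +65 → 65 < 70
Round 2 — Dover, Hale become insolvent.
  Elm: +10 → 10 < 120
  Ivory: +10 → 10 < 110
  Larch: +50+10 → 125 ≥ 70
Round 3 — Larch becomes insolvent.
  Alder: +55 → 65 < 90
No further insolvencies.

no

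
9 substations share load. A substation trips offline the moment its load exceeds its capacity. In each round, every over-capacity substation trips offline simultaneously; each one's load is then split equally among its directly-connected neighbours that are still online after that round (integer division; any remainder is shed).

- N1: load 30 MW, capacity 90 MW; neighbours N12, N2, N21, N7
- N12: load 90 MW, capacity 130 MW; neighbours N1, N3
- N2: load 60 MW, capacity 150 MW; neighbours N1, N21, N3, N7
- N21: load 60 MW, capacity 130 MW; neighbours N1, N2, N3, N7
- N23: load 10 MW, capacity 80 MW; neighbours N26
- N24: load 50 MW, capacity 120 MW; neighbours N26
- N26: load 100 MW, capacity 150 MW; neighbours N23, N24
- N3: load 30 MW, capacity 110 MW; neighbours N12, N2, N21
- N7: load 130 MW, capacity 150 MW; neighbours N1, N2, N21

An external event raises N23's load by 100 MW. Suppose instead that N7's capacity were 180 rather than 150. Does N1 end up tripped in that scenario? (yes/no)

With N7's capacity at 180:
Round 1 — N23 at 110 > 80. N23 trips offline.
  N23 sheds 110 MW to N26: 110 each.
    N26: 100+110 = 210 > 150
Round 2 — N26 trips offline.
  N26 sheds 210 MW to N24: 210 each.
    N24: 50+210 = 260 > 120
Round 3 — N24 trips offline.
  N24 sheds 260 MW: no online neighbours, lost.
No further trips.

no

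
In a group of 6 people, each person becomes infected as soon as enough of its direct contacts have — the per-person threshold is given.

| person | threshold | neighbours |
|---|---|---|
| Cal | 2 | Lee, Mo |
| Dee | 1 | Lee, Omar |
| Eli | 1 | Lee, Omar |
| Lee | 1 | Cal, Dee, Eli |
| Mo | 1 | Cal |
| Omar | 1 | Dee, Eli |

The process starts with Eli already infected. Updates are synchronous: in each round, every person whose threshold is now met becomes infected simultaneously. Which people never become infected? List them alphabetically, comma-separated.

Cal, Mo

Round 1 — Eli becomes infected (initial).
Round 2 — checking thresholds:
  Lee: 1 of 3 neighbours ≥ 1, becomes infected.
  Omar: 1 of 2 neighbours ≥ 1, becomes infected.
Round 3 — checking thresholds:
  Cal: 1 of 2 neighbours < 2, below threshold.
  Dee: 2 of 2 neighbours ≥ 1, becomes infected.
Round 4 — no new infections; cascade stops.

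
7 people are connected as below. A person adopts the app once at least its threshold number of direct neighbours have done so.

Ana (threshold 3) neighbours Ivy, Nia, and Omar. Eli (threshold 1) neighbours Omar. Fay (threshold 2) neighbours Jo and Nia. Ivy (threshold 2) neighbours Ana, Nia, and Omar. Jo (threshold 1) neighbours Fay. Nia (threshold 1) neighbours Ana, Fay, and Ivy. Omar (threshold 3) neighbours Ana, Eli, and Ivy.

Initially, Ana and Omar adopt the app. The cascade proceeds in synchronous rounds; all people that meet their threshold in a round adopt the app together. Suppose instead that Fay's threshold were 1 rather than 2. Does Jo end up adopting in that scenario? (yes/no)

yes

With Fay's threshold at 1:
Round 1 — Ana, Omar adopt the app (initial).
Round 2 — checking thresholds:
  Eli: 1 of 1 neighbours ≥ 1, adopts the app.
  Ivy: 2 of 3 neighbours ≥ 2, adopts the app.
  Nia: 1 of 3 neighbours ≥ 1, adopts the app.
Round 3 — checking thresholds:
  Fay: 1 of 2 neighbours ≥ 1, adopts the app.
Round 4 — checking thresholds:
  Jo: 1 of 1 neighbours ≥ 1, adopts the app.
Round 5 — no new adoptions; cascade stops.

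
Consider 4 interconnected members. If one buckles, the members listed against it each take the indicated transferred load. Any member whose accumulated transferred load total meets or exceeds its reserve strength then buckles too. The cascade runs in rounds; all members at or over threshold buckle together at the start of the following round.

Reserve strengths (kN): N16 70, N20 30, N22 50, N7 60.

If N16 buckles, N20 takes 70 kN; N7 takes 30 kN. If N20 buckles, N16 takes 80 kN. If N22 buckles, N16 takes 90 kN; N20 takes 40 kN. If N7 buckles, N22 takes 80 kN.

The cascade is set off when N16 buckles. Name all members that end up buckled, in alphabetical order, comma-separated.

Round 1 — N16 buckles (initial).
  N20: +70 → 70 ≥ 30
  N7: +30 → 30 < 60
Round 2 — N20 buckles.
No further bucklings.

N16, N20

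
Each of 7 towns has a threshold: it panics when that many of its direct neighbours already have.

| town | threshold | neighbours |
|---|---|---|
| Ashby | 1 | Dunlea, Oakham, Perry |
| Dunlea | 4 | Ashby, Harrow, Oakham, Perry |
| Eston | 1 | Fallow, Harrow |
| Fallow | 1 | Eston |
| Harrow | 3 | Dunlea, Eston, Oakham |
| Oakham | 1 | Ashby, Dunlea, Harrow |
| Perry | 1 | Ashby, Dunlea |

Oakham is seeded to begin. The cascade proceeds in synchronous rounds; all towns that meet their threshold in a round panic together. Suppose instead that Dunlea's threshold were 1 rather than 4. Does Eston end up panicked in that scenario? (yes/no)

no

With Dunlea's threshold at 1:
Round 1 — Oakham panics (initial).
Round 2 — checking thresholds:
  Ashby: 1 of 3 neighbours ≥ 1, panics.
  Dunlea: 1 of 4 neighbours ≥ 1, panics.
  Harrow: 1 of 3 neighbours < 3, not yet.
Round 3 — checking thresholds:
  Harrow: 2 of 3 neighbours < 3, not yet.
  Perry: 2 of 2 neighbours ≥ 1, panics.
Round 4 — no new panics; cascade stops.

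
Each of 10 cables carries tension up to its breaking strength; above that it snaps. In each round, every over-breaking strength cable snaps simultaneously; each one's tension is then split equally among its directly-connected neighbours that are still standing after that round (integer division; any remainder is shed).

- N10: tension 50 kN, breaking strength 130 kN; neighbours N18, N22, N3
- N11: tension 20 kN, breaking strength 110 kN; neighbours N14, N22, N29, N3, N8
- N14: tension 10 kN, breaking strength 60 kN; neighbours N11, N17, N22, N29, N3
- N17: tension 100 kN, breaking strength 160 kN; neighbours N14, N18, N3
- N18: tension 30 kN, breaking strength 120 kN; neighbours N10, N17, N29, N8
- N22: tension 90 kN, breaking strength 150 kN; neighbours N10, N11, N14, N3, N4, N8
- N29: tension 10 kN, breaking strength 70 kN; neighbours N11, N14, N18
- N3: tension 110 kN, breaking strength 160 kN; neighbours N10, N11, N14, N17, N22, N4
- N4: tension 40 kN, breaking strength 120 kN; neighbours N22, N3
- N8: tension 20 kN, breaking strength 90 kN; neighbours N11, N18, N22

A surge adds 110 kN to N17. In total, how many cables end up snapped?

10

Round 1 — N17 at 210 > 160. N17 snaps.
  N17 sheds 210 kN to N14, N18, N3: 70 each.
    N14: 10+70 = 80 > 60
    N18: 30+70 = 100 ≤ 120
    N3: 110+70 = 180 > 160
Round 2 — N14, N3 snap.
  N14 sheds 80 kN to N11, N22, N29: 26 each (2 lost).
    N11: 20+26 = 46 ≤ 110
    N22: 90+26 = 116 ≤ 150
    N29: 10+26 = 36 ≤ 70
  N3 sheds 180 kN to N10, N11, N22, N4: 45 each.
    N10: 50+45 = 95 ≤ 130
    N11: 46+45 = 91 ≤ 110
    N22: 116+45 = 161 > 150
    N4: 40+45 = 85 ≤ 120
Round 3 — N22 snaps.
  N22 sheds 161 kN to N10, N11, N4, N8: 40 each (1 lost).
    N10: 95+40 = 135 > 130
    N11: 91+40 = 131 > 110
    N4: 85+40 = 125 > 120
    N8: 20+40 = 60 ≤ 90
Round 4 — N10, N11, N4 snap.
  N10 sheds 135 kN to N18: 135 each.
    N18: 100+135 = 235 > 120
  N11 sheds 131 kN to N29, N8: 65 each (1 lost).
    N29: 36+65 = 101 > 70
    N8: 60+65 = 125 > 90
  N4 sheds 125 kN: no online neighbours, lost.
Round 5 — N18, N29, N8 snap.
  N18 sheds 235 kN: no online neighbours, lost.
  N29 sheds 101 kN: no online neighbours, lost.
  N8 sheds 125 kN: no online neighbours, lost.
No further breaks.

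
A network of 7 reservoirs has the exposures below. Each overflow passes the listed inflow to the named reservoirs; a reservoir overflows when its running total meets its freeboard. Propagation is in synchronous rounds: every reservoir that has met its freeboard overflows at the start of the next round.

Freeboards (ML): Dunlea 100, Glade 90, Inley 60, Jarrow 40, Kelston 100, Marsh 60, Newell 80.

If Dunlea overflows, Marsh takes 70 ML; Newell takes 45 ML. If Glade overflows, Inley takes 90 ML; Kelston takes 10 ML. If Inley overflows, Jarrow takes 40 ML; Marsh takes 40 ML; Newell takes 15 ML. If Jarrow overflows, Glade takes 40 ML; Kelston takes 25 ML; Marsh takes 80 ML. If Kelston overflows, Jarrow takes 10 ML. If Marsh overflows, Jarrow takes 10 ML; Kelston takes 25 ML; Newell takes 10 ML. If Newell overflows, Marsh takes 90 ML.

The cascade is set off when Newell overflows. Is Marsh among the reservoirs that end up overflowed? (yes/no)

Round 1 — Newell overflows (initial).
  Marsh: +90 → 90 ≥ 60
Round 2 — Marsh overflows.
  Jarrow: +10 → 10 < 40
  Kelston: +25 → 25 < 100
No further overflows.

yes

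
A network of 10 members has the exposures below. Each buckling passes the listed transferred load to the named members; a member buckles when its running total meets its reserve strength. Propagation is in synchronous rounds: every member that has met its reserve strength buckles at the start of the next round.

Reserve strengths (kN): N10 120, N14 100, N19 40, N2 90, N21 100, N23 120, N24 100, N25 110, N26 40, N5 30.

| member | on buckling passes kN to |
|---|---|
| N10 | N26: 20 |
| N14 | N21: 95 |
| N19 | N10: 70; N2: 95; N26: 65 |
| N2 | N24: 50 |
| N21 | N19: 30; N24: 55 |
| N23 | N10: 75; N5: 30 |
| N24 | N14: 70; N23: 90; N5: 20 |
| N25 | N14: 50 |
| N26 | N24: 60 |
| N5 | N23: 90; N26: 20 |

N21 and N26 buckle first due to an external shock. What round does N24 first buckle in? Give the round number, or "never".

Round 1 — N21, N26 buckle (initial).
  N19: +30 → 30 < 40
  N24: +55+60 → 115 ≥ 100
Round 2 — N24 buckles.
  N14: +70 → 70 < 100
  N23: +90 → 90 < 120
  N5: +20 → 20 < 30
No further bucklings.

2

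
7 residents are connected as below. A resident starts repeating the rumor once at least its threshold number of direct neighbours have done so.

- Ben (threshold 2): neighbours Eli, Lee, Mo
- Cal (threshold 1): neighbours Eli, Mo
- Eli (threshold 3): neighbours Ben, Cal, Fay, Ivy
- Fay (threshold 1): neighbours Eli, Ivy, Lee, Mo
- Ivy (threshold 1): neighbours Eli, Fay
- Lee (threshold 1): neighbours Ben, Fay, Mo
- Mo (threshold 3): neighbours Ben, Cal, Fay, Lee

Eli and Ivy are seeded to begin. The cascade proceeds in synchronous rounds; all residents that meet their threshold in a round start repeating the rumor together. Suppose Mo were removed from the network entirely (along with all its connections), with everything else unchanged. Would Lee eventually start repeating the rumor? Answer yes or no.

yes

With Mo removed:
Round 1 — Eli, Ivy start repeating the rumor (initial).
Round 2 — checking thresholds:
  Ben: 1 of 2 neighbours < 2, not yet.
  Cal: 1 of 1 neighbours ≥ 1, starts repeating the rumor.
  Fay: 2 of 3 neighbours ≥ 1, starts repeating the rumor.
Round 3 — checking thresholds:
  Ben: 1 of 2 neighbours < 2, not yet.
  Lee: 1 of 2 neighbours ≥ 1, starts repeating the rumor.
Round 4 — checking thresholds:
  Ben: 2 of 2 neighbours ≥ 2, starts repeating the rumor.
Round 5 — no new spreads; cascade stops.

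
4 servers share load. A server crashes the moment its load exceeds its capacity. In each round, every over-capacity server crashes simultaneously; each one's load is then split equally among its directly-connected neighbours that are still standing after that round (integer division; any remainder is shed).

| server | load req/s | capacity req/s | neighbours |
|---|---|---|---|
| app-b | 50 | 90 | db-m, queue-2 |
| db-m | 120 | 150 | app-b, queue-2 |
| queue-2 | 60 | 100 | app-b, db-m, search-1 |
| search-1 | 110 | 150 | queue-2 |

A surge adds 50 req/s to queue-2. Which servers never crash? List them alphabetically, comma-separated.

search-1

Round 1 — queue-2 at 110 > 100. queue-2 crashes.
  queue-2 sheds 110 req/s to app-b, db-m, search-1: 36 each (2 lost).
    app-b: 50+36 = 86 ≤ 90
    db-m: 120+36 = 156 > 150
    search-1: 110+36 = 146 ≤ 150
Round 2 — db-m crashes.
  db-m sheds 156 req/s to app-b: 156 each.
    app-b: 86+156 = 242 > 90
Round 3 — app-b crashes.
  app-b sheds 242 req/s: no online neighbours, lost.
No further crashes.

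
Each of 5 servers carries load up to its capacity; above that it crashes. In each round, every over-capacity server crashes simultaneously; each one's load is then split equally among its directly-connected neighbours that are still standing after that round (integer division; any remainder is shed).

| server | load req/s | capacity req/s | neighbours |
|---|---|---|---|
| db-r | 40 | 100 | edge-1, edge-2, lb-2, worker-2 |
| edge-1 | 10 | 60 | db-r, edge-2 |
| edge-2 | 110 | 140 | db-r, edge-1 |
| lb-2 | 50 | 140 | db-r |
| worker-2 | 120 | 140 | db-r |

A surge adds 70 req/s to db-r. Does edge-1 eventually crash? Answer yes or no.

no

Round 1 — db-r at 110 > 100. db-r crashes.
  db-r sheds 110 req/s to edge-1, edge-2, lb-2, worker-2: 27 each (2 lost).
    edge-1: 10+27 = 37 ≤ 60
    edge-2: 110+27 = 137 ≤ 140
    lb-2: 50+27 = 77 ≤ 140
    worker-2: 120+27 = 147 > 140
Round 2 — worker-2 crashes.
  worker-2 sheds 147 req/s: no online neighbours, lost.
No further crashes.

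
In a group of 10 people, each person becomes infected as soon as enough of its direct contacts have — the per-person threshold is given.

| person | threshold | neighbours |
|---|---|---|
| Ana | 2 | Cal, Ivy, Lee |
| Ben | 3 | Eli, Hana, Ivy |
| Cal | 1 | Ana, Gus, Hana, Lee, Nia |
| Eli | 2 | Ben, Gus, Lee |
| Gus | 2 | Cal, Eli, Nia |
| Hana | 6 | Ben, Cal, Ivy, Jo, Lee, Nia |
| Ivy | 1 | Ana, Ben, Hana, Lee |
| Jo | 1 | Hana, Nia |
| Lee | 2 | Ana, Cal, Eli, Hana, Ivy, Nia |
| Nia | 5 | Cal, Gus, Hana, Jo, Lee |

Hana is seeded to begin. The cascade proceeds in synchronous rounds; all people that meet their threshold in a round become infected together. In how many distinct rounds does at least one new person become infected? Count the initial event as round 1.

Round 1 — Hana becomes infected (initial).
Round 2 — checking thresholds:
  Ben: 1 of 3 neighbours < 3, below threshold.
  Cal: 1 of 5 neighbours ≥ 1, becomes infected.
  Ivy: 1 of 4 neighbours ≥ 1, becomes infected.
  Jo: 1 of 2 neighbours ≥ 1, becomes infected.
  Lee: 1 of 6 neighbours < 2, below threshold.
  Nia: 1 of 5 neighbours < 5, below threshold.
Round 3 — checking thresholds:
  Ana: 2 of 3 neighbours ≥ 2, becomes infected.
  Ben: 2 of 3 neighbours < 3, below threshold.
  Gus: 1 of 3 neighbours < 2, below threshold.
  Lee: 3 of 6 neighbours ≥ 2, becomes infected.
  Nia: 3 of 5 neighbours < 5, below threshold.
Round 4 — no new infections; cascade stops.

3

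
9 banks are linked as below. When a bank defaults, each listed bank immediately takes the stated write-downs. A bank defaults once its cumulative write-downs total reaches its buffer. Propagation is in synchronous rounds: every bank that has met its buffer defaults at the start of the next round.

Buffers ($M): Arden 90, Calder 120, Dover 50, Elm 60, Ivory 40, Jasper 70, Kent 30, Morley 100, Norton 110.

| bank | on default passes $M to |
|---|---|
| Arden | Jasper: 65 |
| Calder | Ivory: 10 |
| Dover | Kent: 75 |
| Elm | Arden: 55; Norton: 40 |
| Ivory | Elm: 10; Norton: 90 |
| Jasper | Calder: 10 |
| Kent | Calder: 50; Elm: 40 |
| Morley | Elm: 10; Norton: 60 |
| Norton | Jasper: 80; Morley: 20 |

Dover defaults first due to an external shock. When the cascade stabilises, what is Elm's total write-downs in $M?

Round 1 — Dover defaults (initial).
  Kent: +75 → 75 ≥ 30
Round 2 — Kent defaults.
  Calder: +50 → 50 < 120
  Elm: +40 → 40 < 60
No further defaults.

40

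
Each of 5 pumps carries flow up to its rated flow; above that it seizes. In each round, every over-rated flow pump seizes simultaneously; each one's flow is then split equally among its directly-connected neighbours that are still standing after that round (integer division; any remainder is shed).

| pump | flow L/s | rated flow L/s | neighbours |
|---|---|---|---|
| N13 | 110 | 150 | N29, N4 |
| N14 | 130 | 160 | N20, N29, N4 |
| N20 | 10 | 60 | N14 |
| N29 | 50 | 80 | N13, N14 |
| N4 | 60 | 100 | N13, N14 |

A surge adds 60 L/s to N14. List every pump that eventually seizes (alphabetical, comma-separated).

Round 1 — N14 at 190 > 160. N14 seizes.
  N14 sheds 190 L/s to N20, N29, N4: 63 each (1 lost).
    N20: 10+63 = 73 > 60
    N29: 50+63 = 113 > 80
    N4: 60+63 = 123 > 100
Round 2 — N20, N29, N4 seize.
  N20 sheds 73 L/s: no online neighbours, lost.
  N29 sheds 113 L/s to N13: 113 each.
    N13: 110+113 = 223 > 150
  N4 sheds 123 L/s to N13: 123 each.
    N13: 223+123 = 346 > 150
Round 3 — N13 seizes.
  N13 sheds 346 L/s: no online neighbours, lost.
No further seizures.

N13, N14, N20, N29, N4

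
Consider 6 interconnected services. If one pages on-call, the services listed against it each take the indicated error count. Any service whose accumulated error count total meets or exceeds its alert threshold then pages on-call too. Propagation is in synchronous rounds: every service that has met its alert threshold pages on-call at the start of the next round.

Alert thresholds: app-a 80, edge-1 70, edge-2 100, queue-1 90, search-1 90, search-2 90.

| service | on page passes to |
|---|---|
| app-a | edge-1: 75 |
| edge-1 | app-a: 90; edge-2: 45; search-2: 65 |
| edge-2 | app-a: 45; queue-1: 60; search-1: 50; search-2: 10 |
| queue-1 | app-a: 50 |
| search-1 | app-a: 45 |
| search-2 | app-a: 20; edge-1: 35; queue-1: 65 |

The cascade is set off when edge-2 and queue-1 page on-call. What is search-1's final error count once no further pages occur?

50

Round 1 — edge-2, queue-1 page on-call (initial).
  app-a: +45+50 → 95 ≥ 80
  search-1: +50 → 50 < 90
  search-2: +10 → 10 < 90
Round 2 — app-a pages on-call.
  edge-1: +75 → 75 ≥ 70
Round 3 — edge-1 pages on-call.
  search-2: +65 → 75 < 90
No further pages.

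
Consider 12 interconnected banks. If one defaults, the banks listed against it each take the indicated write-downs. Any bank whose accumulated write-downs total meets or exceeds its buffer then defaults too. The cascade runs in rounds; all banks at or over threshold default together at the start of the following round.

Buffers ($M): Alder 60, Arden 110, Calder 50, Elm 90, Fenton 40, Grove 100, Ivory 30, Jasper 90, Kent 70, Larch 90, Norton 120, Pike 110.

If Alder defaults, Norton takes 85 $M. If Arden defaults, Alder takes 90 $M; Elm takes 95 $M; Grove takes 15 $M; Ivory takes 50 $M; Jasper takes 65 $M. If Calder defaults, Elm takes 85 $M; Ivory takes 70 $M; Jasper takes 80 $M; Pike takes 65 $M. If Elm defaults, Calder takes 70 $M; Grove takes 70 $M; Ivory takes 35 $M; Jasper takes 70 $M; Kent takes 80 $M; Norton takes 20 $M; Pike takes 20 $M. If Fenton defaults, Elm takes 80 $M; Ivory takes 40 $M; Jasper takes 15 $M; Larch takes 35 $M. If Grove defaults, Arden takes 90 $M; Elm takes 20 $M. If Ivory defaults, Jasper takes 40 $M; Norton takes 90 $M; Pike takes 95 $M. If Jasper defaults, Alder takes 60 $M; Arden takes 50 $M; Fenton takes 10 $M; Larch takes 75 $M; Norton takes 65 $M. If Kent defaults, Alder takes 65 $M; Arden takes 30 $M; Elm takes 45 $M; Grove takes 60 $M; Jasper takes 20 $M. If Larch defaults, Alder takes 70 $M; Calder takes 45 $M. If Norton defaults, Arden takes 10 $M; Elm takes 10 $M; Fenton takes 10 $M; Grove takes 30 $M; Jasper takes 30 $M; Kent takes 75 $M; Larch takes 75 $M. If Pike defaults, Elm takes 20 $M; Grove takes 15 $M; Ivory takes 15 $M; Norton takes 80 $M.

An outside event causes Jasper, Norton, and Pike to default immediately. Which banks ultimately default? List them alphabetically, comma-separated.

Round 1 — Jasper, Norton, Pike default (initial).
  Alder: +60 → 60 ≥ 60
  Arden: +50+10 → 60 < 110
  Elm: +10+20 → 30 < 90
  Fenton: +10+10 → 20 < 40
  Grove: +30+15 → 45 < 100
  Ivory: +15 → 15 < 30
  Kent: +75 → 75 ≥ 70
  Larch: +75+75 → 150 ≥ 90
Round 2 — Alder, Kent, Larch default.
  Arden: +30 → 90 < 110
  Calder: +45 → 45 < 50
  Elm: +45 → 75 < 90
  Grove: +60 → 105 ≥ 100
Round 3 — Grove defaults.
  Arden: +90 → 180 ≥ 110
  Elm: +20 → 95 ≥ 90
Round 4 — Arden, Elm default.
  Calder: +70 → 115 ≥ 50
  Ivory: +50+35 → 100 ≥ 30
Round 5 — Calder, Ivory default.
No further defaults.

Alder, Arden, Calder, Elm, Grove, Ivory, Jasper, Kent, Larch, Norton, Pike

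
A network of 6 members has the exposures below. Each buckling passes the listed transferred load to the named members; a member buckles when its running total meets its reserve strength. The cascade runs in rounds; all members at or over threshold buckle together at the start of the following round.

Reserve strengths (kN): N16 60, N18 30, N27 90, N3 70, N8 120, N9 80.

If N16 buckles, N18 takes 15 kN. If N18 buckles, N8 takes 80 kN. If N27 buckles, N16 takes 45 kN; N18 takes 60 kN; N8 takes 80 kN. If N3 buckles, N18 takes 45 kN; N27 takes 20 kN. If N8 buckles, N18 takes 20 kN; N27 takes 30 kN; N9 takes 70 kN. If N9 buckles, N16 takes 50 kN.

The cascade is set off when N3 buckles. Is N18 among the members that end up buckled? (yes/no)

Round 1 — N3 buckles (initial).
  N18: +45 → 45 ≥ 30
  N27: +20 → 20 < 90
Round 2 — N18 buckles.
  N8: +80 → 80 < 120
No further bucklings.

yes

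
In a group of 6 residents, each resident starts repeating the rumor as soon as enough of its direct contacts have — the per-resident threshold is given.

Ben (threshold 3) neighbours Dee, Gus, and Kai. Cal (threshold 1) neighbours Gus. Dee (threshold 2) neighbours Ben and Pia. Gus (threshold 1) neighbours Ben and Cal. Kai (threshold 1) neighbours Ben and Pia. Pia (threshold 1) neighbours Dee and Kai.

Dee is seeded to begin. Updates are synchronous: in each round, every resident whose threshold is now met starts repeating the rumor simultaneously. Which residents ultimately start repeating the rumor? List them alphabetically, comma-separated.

Dee, Kai, Pia

Round 1 — Dee starts repeating the rumor (initial).
Round 2 — checking thresholds:
  Ben: 1 of 3 neighbours < 3, not yet.
  Pia: 1 of 2 neighbours ≥ 1, starts repeating the rumor.
Round 3 — checking thresholds:
  Ben: 1 of 3 neighbours < 3, not yet.
  Kai: 1 of 2 neighbours ≥ 1, starts repeating the rumor.
Round 4 — no new spreads; cascade stops.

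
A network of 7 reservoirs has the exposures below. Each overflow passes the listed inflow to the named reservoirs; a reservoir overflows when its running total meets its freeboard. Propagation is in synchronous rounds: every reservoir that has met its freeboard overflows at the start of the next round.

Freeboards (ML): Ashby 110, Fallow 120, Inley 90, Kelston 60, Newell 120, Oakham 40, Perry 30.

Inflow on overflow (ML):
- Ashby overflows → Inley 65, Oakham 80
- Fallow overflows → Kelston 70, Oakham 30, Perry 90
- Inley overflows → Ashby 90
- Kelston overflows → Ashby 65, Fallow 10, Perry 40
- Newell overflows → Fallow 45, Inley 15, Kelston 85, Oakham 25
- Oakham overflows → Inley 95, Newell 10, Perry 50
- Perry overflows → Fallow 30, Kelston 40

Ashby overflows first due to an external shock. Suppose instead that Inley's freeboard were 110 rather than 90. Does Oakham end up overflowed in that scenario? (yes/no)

yes

With Inley's freeboard at 110:
Round 1 — Ashby overflows (initial).
  Inley: +65 → 65 < 110
  Oakham: +80 → 80 ≥ 40
Round 2 — Oakham overflows.
  Inley: +95 → 160 ≥ 110
  Newell: +10 → 10 < 120
  Perry: +50 → 50 ≥ 30
Round 3 — Inley, Perry overflow.
  Fallow: +30 → 30 < 120
  Kelston: +40 → 40 < 60
No further overflows.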